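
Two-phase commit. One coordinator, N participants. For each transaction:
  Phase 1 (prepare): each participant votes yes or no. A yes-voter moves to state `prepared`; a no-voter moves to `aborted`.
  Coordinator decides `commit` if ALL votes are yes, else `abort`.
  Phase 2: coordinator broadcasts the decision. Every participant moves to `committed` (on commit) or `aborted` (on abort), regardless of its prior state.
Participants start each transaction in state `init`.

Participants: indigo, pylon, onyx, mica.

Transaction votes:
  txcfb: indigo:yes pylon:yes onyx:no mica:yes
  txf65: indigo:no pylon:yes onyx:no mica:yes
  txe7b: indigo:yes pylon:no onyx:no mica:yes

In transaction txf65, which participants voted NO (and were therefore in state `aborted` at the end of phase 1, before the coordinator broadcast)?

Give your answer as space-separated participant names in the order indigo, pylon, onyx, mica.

Txn txf65 phase 1: indigo no -> aborted; pylon yes -> prepared; onyx no -> aborted; mica yes -> prepared

Answer: indigo onyx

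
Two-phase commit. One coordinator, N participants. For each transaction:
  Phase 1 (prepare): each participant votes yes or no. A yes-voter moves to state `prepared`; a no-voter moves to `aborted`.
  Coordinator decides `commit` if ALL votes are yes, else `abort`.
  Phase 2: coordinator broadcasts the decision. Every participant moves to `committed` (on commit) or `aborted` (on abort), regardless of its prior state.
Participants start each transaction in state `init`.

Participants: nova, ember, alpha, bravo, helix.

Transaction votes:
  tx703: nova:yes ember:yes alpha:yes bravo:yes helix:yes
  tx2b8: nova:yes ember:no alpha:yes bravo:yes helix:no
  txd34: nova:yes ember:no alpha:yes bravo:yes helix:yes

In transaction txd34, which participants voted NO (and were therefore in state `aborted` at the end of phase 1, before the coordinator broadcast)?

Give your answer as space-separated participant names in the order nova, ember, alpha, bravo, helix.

Txn txd34 phase 1: nova yes -> prepared; ember no -> aborted; alpha yes -> prepared; bravo yes -> prepared; helix yes -> prepared

Answer: ember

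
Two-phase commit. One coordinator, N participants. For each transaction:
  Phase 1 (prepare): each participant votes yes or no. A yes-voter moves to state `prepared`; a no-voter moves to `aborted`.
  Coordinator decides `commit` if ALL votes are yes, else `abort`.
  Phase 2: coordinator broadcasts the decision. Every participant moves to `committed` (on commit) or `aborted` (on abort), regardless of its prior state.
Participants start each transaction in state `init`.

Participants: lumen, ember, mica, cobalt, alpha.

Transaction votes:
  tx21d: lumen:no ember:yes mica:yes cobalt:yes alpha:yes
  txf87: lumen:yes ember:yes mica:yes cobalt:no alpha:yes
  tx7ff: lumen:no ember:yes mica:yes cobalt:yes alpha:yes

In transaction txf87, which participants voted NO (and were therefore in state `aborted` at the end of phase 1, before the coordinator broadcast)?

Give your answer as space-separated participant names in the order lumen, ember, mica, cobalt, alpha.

Txn txf87 phase 1: lumen yes -> prepared; ember yes -> prepared; mica yes -> prepared; cobalt no -> aborted; alpha yes -> prepared

Answer: cobalt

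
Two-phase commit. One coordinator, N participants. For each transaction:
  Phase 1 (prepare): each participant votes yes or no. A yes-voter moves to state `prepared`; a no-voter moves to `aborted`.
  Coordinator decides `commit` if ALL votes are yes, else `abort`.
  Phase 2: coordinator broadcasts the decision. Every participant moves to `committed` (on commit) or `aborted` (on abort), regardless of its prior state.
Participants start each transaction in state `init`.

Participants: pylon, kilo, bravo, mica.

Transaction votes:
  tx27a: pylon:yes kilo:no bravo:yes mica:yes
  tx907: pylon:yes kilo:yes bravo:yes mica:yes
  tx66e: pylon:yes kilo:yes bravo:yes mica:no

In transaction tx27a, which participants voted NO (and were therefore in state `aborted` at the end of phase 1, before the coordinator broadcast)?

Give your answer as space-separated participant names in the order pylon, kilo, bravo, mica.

Txn tx27a phase 1: pylon yes -> prepared; kilo no -> aborted; bravo yes -> prepared; mica yes -> prepared

Answer: kilo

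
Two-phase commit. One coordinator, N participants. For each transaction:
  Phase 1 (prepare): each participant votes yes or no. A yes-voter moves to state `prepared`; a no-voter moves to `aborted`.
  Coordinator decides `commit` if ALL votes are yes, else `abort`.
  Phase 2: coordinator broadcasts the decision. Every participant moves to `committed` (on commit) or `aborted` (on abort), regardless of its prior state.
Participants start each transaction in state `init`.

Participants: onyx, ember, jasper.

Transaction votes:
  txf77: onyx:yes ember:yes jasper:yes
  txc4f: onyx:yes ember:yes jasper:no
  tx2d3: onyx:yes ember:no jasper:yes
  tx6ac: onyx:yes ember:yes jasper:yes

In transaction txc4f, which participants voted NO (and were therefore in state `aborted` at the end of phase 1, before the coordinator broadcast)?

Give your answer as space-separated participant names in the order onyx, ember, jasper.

Txn txc4f phase 1: onyx yes -> prepared; ember yes -> prepared; jasper no -> aborted

Answer: jasper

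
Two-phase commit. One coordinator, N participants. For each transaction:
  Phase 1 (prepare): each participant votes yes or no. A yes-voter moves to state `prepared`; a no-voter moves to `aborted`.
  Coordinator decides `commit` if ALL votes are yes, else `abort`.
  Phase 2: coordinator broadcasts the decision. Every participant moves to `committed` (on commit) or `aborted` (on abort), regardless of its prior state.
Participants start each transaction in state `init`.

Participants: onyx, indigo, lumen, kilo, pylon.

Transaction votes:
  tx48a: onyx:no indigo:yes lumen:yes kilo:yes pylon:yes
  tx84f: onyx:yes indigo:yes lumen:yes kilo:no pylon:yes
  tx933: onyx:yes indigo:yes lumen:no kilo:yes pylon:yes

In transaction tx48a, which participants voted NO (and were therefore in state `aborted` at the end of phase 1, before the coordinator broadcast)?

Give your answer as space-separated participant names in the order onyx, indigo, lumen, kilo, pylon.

Answer: onyx

Derivation:
Txn tx48a phase 1: onyx no -> aborted; indigo yes -> prepared; lumen yes -> prepared; kilo yes -> prepared; pylon yes -> prepared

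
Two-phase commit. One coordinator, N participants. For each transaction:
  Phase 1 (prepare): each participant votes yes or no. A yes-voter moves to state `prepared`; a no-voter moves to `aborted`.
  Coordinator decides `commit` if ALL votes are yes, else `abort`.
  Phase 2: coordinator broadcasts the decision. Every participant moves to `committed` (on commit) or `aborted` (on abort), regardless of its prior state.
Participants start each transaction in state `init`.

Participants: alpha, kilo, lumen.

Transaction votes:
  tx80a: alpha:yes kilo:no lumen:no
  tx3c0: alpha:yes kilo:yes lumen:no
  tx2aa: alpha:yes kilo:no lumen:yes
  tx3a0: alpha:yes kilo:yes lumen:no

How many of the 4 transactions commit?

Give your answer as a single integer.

tx80a: no from kilo, lumen -> abort (commits=0)
tx3c0: no from lumen -> abort (commits=0)
tx2aa: no from kilo -> abort (commits=0)
tx3a0: no from lumen -> abort (commits=0)

Answer: 0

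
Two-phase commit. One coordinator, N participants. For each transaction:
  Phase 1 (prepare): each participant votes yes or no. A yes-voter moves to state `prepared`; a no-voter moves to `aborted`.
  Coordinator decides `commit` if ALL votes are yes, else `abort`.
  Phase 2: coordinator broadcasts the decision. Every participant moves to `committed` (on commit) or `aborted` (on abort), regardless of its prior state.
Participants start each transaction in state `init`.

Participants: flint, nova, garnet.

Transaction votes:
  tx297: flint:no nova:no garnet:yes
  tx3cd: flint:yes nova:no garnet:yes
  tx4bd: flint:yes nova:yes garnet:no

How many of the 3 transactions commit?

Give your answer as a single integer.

tx297: no from flint, nova -> abort (commits=0)
tx3cd: no from nova -> abort (commits=0)
tx4bd: no from garnet -> abort (commits=0)

Answer: 0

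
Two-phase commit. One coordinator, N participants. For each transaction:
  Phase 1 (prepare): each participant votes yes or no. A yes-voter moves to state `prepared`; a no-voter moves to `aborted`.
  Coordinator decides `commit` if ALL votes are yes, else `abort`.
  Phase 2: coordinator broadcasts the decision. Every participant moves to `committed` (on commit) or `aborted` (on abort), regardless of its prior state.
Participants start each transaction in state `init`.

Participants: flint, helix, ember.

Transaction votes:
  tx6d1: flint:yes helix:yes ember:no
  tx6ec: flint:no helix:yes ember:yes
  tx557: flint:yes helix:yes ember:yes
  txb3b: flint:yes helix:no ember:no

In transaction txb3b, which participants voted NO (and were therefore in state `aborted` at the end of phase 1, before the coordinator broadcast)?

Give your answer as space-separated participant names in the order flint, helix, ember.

Answer: helix ember

Derivation:
Txn txb3b phase 1: flint yes -> prepared; helix no -> aborted; ember no -> aborted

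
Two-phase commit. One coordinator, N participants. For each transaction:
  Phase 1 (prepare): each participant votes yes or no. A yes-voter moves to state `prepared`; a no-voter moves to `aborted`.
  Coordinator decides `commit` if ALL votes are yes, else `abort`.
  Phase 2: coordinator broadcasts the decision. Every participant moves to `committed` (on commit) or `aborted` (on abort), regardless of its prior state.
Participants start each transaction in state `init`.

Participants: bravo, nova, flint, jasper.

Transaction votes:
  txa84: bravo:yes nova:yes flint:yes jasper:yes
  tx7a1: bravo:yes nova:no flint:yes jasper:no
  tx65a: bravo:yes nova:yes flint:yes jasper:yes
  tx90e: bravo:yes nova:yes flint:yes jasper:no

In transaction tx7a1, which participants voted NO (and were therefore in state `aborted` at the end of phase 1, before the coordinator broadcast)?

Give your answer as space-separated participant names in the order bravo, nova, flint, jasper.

Answer: nova jasper

Derivation:
Txn tx7a1 phase 1: bravo yes -> prepared; nova no -> aborted; flint yes -> prepared; jasper no -> aborted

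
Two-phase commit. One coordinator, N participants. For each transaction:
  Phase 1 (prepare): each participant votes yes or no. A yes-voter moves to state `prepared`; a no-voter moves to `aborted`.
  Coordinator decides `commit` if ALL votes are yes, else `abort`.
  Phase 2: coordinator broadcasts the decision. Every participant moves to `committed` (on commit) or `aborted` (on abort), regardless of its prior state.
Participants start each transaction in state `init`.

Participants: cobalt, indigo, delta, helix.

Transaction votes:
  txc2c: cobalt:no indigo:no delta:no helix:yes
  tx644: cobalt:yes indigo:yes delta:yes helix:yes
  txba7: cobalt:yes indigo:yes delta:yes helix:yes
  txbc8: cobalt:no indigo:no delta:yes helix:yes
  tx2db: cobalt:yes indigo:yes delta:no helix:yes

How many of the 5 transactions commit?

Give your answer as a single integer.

Answer: 2

Derivation:
txc2c: no from cobalt, indigo, delta -> abort (commits=0)
tx644: all yes -> commit (commits=1)
txba7: all yes -> commit (commits=2)
txbc8: no from cobalt, indigo -> abort (commits=2)
tx2db: no from delta -> abort (commits=2)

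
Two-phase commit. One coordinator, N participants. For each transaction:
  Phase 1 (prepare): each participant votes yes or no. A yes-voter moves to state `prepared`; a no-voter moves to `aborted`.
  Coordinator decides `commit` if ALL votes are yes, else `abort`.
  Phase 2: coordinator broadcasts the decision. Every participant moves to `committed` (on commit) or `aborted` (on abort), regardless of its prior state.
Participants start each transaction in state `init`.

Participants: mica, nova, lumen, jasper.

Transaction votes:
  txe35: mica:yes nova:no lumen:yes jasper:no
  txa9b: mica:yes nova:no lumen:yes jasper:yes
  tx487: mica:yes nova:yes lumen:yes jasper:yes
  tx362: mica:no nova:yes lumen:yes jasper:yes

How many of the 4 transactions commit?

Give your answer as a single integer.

Answer: 1

Derivation:
txe35: no from nova, jasper -> abort (commits=0)
txa9b: no from nova -> abort (commits=0)
tx487: all yes -> commit (commits=1)
tx362: no from mica -> abort (commits=1)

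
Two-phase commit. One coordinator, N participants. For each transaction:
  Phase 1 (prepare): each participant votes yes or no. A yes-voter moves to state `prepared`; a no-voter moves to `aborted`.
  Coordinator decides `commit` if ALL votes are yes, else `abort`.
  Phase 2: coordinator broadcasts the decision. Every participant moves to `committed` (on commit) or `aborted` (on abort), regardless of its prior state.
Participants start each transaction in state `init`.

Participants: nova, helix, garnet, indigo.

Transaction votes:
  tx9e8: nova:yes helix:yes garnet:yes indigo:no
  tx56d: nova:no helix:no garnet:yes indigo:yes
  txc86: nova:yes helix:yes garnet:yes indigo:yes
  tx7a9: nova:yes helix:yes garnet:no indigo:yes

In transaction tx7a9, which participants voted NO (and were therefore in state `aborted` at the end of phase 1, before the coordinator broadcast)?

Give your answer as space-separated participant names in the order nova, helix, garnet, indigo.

Answer: garnet

Derivation:
Txn tx7a9 phase 1: nova yes -> prepared; helix yes -> prepared; garnet no -> aborted; indigo yes -> prepared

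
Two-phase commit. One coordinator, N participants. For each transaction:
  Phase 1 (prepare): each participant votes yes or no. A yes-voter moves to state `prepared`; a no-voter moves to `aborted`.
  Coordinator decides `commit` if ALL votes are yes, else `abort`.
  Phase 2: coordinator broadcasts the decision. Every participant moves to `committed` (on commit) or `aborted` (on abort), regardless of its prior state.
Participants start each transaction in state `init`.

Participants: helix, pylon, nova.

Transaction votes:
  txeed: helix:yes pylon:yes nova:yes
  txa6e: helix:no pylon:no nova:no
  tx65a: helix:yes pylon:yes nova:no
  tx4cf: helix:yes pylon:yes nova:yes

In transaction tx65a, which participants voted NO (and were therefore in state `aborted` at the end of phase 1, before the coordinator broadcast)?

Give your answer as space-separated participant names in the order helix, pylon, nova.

Answer: nova

Derivation:
Txn tx65a phase 1: helix yes -> prepared; pylon yes -> prepared; nova no -> aborted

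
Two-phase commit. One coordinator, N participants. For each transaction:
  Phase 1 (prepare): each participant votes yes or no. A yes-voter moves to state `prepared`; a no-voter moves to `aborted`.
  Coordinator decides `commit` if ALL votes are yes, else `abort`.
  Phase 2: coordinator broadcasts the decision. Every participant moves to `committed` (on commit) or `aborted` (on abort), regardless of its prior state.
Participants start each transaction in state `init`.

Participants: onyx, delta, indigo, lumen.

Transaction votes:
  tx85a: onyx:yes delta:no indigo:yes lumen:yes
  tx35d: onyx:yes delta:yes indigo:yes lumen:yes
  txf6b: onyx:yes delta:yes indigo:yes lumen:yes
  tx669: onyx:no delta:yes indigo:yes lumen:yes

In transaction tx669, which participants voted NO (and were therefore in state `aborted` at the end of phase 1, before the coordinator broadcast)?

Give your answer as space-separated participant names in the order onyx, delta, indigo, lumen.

Txn tx669 phase 1: onyx no -> aborted; delta yes -> prepared; indigo yes -> prepared; lumen yes -> prepared

Answer: onyx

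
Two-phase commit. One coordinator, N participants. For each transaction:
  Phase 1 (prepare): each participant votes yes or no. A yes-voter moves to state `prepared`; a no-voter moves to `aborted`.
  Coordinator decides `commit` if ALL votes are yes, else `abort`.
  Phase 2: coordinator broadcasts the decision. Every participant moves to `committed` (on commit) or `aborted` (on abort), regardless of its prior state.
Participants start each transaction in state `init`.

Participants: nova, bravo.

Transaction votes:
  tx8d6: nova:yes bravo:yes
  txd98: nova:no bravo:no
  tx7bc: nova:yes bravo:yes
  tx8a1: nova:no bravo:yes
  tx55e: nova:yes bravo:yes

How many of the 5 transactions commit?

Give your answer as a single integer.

Answer: 3

Derivation:
tx8d6: all yes -> commit (commits=1)
txd98: no from nova, bravo -> abort (commits=1)
tx7bc: all yes -> commit (commits=2)
tx8a1: no from nova -> abort (commits=2)
tx55e: all yes -> commit (commits=3)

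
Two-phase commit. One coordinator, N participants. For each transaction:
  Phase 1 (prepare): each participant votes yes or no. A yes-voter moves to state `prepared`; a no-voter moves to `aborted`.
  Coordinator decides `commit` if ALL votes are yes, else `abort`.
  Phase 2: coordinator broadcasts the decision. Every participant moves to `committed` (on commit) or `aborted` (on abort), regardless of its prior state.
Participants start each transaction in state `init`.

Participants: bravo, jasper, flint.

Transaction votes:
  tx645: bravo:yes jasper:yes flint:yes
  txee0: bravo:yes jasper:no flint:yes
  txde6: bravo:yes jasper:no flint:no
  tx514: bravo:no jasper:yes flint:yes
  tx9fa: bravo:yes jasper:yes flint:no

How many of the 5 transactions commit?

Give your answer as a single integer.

tx645: all yes -> commit (commits=1)
txee0: no from jasper -> abort (commits=1)
txde6: no from jasper, flint -> abort (commits=1)
tx514: no from bravo -> abort (commits=1)
tx9fa: no from flint -> abort (commits=1)

Answer: 1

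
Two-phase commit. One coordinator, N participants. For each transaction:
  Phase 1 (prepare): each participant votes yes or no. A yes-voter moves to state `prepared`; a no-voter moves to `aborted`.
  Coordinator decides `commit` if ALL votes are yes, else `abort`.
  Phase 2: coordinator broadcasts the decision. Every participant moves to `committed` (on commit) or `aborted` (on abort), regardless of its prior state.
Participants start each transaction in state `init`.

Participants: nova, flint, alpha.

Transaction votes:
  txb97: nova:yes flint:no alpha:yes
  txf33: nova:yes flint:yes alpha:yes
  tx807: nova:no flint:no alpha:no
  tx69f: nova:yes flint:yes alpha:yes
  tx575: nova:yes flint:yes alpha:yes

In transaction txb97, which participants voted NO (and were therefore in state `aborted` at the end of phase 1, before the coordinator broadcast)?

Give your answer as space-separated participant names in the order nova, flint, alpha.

Answer: flint

Derivation:
Txn txb97 phase 1: nova yes -> prepared; flint no -> aborted; alpha yes -> prepared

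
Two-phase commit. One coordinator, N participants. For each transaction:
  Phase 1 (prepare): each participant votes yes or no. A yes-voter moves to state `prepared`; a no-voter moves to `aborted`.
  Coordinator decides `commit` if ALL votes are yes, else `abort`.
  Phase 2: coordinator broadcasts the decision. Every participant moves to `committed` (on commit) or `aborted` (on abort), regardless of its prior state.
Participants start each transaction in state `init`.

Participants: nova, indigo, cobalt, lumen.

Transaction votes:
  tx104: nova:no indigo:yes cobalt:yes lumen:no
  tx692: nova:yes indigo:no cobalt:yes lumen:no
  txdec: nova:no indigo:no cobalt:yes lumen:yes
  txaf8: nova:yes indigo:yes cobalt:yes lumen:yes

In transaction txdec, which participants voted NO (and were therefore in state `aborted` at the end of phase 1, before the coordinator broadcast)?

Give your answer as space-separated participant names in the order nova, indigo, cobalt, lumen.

Txn txdec phase 1: nova no -> aborted; indigo no -> aborted; cobalt yes -> prepared; lumen yes -> prepared

Answer: nova indigo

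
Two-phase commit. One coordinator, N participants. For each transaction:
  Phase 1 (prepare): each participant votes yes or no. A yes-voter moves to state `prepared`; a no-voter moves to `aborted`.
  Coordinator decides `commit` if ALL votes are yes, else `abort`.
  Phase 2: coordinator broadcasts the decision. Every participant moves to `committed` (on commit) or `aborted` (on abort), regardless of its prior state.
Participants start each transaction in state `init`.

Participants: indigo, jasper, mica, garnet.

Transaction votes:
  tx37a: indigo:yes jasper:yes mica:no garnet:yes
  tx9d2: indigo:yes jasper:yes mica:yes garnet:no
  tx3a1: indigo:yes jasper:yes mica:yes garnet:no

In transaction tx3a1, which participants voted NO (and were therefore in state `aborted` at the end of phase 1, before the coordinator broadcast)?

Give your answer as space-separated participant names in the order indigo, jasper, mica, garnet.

Answer: garnet

Derivation:
Txn tx3a1 phase 1: indigo yes -> prepared; jasper yes -> prepared; mica yes -> prepared; garnet no -> aborted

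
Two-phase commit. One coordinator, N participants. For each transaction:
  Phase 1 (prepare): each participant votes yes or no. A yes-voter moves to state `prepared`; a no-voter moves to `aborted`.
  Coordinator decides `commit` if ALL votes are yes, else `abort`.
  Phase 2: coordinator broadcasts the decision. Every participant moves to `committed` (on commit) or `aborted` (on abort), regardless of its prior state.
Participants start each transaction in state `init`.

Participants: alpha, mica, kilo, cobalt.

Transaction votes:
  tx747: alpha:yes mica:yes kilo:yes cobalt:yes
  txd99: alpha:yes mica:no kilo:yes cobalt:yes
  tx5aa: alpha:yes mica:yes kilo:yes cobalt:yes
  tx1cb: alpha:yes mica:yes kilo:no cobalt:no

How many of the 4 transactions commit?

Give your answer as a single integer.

tx747: all yes -> commit (commits=1)
txd99: no from mica -> abort (commits=1)
tx5aa: all yes -> commit (commits=2)
tx1cb: no from kilo, cobalt -> abort (commits=2)

Answer: 2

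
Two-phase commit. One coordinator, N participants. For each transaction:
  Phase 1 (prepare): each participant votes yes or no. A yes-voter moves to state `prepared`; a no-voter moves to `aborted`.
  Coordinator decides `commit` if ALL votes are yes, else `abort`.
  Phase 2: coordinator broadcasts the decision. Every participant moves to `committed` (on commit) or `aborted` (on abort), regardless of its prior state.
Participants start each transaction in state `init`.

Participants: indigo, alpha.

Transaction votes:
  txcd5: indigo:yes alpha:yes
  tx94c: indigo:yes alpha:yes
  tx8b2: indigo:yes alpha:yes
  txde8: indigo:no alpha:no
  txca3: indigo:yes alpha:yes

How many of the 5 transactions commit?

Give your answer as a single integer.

Answer: 4

Derivation:
txcd5: all yes -> commit (commits=1)
tx94c: all yes -> commit (commits=2)
tx8b2: all yes -> commit (commits=3)
txde8: no from indigo, alpha -> abort (commits=3)
txca3: all yes -> commit (commits=4)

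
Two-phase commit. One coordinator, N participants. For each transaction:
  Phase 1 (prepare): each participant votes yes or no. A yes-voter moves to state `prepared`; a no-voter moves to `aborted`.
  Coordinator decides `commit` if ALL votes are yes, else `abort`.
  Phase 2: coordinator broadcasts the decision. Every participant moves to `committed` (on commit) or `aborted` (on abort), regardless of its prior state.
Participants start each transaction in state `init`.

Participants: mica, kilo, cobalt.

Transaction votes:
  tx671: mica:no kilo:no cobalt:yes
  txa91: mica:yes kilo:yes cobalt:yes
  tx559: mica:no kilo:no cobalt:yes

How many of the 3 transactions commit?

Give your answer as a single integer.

tx671: no from mica, kilo -> abort (commits=0)
txa91: all yes -> commit (commits=1)
tx559: no from mica, kilo -> abort (commits=1)

Answer: 1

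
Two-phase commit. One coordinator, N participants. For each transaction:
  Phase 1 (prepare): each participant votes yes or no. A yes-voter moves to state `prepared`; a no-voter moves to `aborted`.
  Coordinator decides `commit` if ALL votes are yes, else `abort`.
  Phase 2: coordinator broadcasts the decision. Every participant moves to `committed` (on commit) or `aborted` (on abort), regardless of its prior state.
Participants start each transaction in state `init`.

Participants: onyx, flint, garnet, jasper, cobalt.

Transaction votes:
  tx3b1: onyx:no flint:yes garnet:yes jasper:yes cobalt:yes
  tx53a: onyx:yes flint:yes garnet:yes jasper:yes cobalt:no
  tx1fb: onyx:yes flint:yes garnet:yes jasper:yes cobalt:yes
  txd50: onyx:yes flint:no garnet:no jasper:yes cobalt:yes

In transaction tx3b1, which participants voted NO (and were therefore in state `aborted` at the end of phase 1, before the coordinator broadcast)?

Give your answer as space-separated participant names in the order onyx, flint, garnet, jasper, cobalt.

Txn tx3b1 phase 1: onyx no -> aborted; flint yes -> prepared; garnet yes -> prepared; jasper yes -> prepared; cobalt yes -> prepared

Answer: onyx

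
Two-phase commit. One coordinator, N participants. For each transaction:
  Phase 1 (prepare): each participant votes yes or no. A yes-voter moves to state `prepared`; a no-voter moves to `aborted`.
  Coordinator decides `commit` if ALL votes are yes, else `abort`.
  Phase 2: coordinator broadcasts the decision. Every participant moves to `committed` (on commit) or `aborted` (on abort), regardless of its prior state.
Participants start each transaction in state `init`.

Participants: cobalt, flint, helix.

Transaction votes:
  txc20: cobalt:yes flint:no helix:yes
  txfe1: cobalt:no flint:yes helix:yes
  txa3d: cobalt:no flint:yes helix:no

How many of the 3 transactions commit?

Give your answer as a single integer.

txc20: no from flint -> abort (commits=0)
txfe1: no from cobalt -> abort (commits=0)
txa3d: no from cobalt, helix -> abort (commits=0)

Answer: 0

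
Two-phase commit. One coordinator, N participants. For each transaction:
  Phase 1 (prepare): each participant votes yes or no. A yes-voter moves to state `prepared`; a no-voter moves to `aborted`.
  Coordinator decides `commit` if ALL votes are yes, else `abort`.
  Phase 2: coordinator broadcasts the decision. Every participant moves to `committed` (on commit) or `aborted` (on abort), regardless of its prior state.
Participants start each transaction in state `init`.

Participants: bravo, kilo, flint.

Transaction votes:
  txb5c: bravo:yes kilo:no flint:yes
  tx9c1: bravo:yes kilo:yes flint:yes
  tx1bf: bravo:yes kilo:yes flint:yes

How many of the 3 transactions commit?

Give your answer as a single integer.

txb5c: no from kilo -> abort (commits=0)
tx9c1: all yes -> commit (commits=1)
tx1bf: all yes -> commit (commits=2)

Answer: 2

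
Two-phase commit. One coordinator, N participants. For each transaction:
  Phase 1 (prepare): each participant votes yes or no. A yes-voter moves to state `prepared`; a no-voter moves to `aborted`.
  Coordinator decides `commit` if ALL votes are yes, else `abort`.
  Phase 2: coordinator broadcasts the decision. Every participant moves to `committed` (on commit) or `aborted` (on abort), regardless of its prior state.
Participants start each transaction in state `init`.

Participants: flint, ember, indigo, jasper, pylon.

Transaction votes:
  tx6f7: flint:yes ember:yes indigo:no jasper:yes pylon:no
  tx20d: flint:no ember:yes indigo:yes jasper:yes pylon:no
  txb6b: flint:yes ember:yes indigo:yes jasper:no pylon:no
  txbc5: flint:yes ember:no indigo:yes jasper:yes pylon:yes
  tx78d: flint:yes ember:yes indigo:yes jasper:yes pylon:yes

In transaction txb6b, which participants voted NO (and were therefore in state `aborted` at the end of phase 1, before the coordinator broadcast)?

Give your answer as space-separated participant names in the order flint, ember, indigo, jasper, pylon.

Txn txb6b phase 1: flint yes -> prepared; ember yes -> prepared; indigo yes -> prepared; jasper no -> aborted; pylon no -> aborted

Answer: jasper pylon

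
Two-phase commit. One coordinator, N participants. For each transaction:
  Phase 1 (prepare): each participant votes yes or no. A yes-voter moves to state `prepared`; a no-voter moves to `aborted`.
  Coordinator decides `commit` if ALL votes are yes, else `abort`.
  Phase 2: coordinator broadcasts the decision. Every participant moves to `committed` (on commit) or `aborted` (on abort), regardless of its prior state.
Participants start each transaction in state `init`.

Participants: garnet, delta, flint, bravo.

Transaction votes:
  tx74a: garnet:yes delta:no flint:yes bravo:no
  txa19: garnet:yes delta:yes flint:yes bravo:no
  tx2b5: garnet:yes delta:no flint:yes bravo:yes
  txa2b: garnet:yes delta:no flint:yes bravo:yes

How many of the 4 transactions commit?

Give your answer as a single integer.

tx74a: no from delta, bravo -> abort (commits=0)
txa19: no from bravo -> abort (commits=0)
tx2b5: no from delta -> abort (commits=0)
txa2b: no from delta -> abort (commits=0)

Answer: 0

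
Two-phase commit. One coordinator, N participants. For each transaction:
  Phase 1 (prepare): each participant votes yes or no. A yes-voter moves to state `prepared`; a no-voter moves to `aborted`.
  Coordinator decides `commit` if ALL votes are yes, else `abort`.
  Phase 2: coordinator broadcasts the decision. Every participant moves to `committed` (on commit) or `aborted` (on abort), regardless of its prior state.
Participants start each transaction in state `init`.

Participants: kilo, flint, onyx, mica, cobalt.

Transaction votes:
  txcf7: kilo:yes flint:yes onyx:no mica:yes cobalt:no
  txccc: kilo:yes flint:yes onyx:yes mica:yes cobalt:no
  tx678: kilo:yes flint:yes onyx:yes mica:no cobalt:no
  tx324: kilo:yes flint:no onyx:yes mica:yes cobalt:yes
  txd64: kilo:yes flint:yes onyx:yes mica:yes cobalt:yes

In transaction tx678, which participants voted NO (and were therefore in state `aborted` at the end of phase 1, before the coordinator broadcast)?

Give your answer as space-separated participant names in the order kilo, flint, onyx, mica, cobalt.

Answer: mica cobalt

Derivation:
Txn tx678 phase 1: kilo yes -> prepared; flint yes -> prepared; onyx yes -> prepared; mica no -> aborted; cobalt no -> aborted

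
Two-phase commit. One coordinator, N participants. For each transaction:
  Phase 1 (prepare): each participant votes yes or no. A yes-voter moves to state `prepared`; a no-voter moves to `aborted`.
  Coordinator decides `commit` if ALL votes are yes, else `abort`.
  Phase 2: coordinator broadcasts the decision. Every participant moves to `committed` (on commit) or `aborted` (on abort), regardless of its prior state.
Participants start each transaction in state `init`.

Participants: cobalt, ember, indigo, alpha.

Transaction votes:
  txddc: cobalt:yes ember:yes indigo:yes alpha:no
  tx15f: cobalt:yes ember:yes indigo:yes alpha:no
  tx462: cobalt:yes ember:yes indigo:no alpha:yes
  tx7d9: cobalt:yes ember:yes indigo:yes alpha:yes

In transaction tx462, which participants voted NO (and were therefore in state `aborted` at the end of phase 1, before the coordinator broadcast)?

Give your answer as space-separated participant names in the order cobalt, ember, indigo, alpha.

Answer: indigo

Derivation:
Txn tx462 phase 1: cobalt yes -> prepared; ember yes -> prepared; indigo no -> aborted; alpha yes -> prepared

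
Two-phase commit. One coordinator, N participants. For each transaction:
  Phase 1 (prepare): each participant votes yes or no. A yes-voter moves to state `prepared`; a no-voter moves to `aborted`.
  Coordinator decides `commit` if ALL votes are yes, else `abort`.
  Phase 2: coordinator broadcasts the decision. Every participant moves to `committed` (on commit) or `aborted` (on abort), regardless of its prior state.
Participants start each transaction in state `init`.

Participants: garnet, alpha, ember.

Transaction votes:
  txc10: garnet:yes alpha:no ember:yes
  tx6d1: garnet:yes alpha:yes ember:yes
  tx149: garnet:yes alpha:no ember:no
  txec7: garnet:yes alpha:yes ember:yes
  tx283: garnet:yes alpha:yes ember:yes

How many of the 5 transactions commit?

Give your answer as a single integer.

Answer: 3

Derivation:
txc10: no from alpha -> abort (commits=0)
tx6d1: all yes -> commit (commits=1)
tx149: no from alpha, ember -> abort (commits=1)
txec7: all yes -> commit (commits=2)
tx283: all yes -> commit (commits=3)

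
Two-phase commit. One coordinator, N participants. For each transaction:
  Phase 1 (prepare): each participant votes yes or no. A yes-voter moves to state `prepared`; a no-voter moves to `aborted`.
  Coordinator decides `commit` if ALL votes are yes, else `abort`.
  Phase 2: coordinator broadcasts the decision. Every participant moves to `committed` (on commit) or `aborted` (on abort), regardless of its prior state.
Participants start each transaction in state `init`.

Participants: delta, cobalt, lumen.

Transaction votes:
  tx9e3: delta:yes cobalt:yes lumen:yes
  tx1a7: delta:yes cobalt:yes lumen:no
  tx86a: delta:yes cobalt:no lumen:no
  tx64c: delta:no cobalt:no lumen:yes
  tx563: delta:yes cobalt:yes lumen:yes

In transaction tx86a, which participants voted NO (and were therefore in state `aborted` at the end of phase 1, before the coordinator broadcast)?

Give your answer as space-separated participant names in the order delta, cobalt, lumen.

Answer: cobalt lumen

Derivation:
Txn tx86a phase 1: delta yes -> prepared; cobalt no -> aborted; lumen no -> aborted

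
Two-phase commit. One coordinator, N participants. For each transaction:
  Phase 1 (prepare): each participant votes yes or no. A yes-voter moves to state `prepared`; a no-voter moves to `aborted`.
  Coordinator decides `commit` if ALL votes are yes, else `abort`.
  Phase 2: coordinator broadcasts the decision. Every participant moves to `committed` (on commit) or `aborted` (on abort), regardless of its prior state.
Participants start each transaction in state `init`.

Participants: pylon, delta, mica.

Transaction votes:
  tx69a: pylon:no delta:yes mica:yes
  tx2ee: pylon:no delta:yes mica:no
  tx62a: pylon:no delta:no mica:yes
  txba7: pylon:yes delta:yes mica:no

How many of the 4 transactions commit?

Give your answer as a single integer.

tx69a: no from pylon -> abort (commits=0)
tx2ee: no from pylon, mica -> abort (commits=0)
tx62a: no from pylon, delta -> abort (commits=0)
txba7: no from mica -> abort (commits=0)

Answer: 0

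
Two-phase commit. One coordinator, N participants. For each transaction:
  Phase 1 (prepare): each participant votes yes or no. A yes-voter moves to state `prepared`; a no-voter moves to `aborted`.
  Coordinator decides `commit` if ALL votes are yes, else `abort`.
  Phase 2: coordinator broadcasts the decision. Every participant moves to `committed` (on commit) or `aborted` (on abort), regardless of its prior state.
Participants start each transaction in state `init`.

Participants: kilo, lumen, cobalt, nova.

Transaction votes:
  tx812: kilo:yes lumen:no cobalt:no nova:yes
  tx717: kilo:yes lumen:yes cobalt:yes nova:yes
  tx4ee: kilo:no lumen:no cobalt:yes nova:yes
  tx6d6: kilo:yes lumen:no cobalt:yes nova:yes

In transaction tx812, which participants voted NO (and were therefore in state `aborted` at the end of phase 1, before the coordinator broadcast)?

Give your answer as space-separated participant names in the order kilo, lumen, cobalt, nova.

Answer: lumen cobalt

Derivation:
Txn tx812 phase 1: kilo yes -> prepared; lumen no -> aborted; cobalt no -> aborted; nova yes -> prepared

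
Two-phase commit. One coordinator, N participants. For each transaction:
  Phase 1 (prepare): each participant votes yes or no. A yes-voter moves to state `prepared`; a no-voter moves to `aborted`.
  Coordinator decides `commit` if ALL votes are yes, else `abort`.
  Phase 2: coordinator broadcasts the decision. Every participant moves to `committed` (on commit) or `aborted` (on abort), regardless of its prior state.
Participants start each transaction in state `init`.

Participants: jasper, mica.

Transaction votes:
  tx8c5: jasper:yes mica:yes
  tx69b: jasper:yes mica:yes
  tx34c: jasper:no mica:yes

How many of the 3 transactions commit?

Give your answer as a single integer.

tx8c5: all yes -> commit (commits=1)
tx69b: all yes -> commit (commits=2)
tx34c: no from jasper -> abort (commits=2)

Answer: 2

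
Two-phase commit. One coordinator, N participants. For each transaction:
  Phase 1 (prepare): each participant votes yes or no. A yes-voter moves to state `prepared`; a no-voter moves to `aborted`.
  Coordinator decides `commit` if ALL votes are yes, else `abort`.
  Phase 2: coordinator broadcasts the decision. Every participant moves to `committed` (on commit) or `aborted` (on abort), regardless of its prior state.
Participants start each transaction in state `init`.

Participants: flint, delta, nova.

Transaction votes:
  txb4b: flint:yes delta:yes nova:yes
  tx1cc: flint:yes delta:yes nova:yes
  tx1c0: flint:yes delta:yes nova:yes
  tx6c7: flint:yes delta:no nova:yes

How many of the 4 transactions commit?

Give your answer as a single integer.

txb4b: all yes -> commit (commits=1)
tx1cc: all yes -> commit (commits=2)
tx1c0: all yes -> commit (commits=3)
tx6c7: no from delta -> abort (commits=3)

Answer: 3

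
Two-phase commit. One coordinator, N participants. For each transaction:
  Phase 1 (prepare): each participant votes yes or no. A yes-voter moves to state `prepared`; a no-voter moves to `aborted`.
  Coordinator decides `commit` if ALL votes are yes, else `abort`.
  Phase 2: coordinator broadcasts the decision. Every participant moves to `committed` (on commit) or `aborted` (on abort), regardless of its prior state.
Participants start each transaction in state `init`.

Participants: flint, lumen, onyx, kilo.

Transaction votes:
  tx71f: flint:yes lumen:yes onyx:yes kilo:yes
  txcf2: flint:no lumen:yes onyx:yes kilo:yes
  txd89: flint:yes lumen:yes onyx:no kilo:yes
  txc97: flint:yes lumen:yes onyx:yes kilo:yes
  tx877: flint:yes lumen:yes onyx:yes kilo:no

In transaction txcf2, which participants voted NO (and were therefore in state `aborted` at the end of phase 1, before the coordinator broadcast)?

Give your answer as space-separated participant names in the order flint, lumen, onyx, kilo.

Txn txcf2 phase 1: flint no -> aborted; lumen yes -> prepared; onyx yes -> prepared; kilo yes -> prepared

Answer: flint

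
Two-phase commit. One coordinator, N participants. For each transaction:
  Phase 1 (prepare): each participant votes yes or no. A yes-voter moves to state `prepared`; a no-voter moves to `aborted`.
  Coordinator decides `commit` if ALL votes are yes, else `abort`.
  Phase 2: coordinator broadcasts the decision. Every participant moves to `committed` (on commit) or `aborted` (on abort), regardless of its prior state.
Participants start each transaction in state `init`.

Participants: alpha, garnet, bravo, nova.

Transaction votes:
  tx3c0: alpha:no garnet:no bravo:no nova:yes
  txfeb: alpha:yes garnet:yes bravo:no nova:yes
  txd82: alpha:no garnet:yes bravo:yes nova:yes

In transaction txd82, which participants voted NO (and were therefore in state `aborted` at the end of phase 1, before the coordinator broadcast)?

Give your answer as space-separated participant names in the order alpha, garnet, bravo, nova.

Answer: alpha

Derivation:
Txn txd82 phase 1: alpha no -> aborted; garnet yes -> prepared; bravo yes -> prepared; nova yes -> prepared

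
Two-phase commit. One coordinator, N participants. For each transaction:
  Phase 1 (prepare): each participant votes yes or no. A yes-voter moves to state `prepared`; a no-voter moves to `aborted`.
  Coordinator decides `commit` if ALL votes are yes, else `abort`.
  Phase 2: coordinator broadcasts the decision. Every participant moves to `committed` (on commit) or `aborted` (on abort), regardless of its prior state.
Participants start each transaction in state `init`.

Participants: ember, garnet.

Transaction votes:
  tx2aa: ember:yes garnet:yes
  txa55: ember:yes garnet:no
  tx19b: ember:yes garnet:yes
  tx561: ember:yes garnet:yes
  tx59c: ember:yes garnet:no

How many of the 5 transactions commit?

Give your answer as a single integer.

Answer: 3

Derivation:
tx2aa: all yes -> commit (commits=1)
txa55: no from garnet -> abort (commits=1)
tx19b: all yes -> commit (commits=2)
tx561: all yes -> commit (commits=3)
tx59c: no from garnet -> abort (commits=3)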